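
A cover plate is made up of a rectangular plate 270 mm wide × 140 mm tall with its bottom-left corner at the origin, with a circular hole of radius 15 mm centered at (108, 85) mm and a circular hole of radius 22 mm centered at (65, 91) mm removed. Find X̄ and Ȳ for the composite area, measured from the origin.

X̄ = 138.53 mm, Ȳ = 68.80 mm

plate: A = 270 × 140 = 37800.00, centroid at (135.00, 70.00).
hole 1: A = −π·15² = -706.86, centroid at (108.00, 85.00).
hole 2: A = −π·22² = -1520.53, centroid at (65.00, 91.00).
ΣA = 35572.61 mm², ΣAX̄ = 4927824.79 mm³, ΣAȲ = 2447548.73 mm³.
X̄ = 4927824.79/35572.61 = 138.53 mm; Ȳ = 2447548.73/35572.61 = 68.80 mm.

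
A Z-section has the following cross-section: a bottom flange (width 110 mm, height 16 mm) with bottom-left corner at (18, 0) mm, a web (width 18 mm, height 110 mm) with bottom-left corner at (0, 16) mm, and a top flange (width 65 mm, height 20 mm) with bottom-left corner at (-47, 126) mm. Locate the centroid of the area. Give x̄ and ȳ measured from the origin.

bottom flange: A = 110 × 16 = 1760.00, centroid at (73.00, 8.00).
web: A = 18 × 110 = 1980.00, centroid at (9.00, 71.00).
top flange: A = 65 × 20 = 1300.00, centroid at (-14.50, 136.00).
ΣA = 5040.00 mm², ΣAx̄ = 127450.00 mm³, ΣAȳ = 331460.00 mm³.
x̄ = 127450.00/5040.00 = 25.29 mm; ȳ = 331460.00/5040.00 = 65.77 mm.

x̄ = 25.29 mm, ȳ = 65.77 mm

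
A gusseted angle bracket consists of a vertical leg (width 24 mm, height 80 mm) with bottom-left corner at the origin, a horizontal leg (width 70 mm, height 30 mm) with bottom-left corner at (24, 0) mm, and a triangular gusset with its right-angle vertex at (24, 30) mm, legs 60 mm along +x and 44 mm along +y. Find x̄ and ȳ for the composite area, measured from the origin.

x̄ = 38.39 mm, ȳ = 31.32 mm

vertical leg: A = 24 × 80 = 1920.00, centroid at (12.00, 40.00).
horizontal leg: A = 70 × 30 = 2100.00, centroid at (59.00, 15.00).
gusset: A = ½·60·44 = 1320.00, centroid at (44.00, 44.67).
ΣA = 5340.00 mm²
ΣAx̄ = (1920.00)(12.00) + (2100.00)(59.00) + (1320.00)(44.00) = 205020.00 mm³
ΣAȳ = (1920.00)(40.00) + (2100.00)(15.00) + (1320.00)(44.67) = 167260.00 mm³
x̄ = 205020.00 / 5340.00 = 38.39 mm
ȳ = 167260.00 / 5340.00 = 31.32 mm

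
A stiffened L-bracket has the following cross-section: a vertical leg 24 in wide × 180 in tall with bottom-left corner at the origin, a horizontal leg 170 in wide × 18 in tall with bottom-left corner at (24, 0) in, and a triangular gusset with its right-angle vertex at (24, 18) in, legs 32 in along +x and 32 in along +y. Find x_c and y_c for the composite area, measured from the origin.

vertical leg: A = 24 × 180 = 4320.00, centroid at (12.00, 90.00).
horizontal leg: A = 170 × 18 = 3060.00, centroid at (109.00, 9.00).
gusset: A = ½·32·32 = 512.00, centroid at (34.67, 28.67).
ΣA = 7892.00 in², ΣAx_c = 403129.33 in³, ΣAy_c = 431017.33 in³.
x_c = 403129.33/7892.00 = 51.08 in; y_c = 431017.33/7892.00 = 54.61 in.

x_c = 51.08 in, y_c = 54.61 in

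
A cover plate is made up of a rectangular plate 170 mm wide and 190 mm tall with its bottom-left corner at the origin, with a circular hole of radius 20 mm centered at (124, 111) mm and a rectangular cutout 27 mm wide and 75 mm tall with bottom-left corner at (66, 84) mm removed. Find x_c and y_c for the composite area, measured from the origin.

x_c = 83.69 mm, y_c = 92.46 mm

plate: A = 170 × 190 = 32300.00, centroid at (85.00, 95.00).
hole 1: A = −π·20² = -1256.64, centroid at (124.00, 111.00).
hole 2: A = −(27 × 75) = -2025.00, centroid at (79.50, 121.50).
ΣA = 29018.36 mm², ΣAx_c = 2428689.50 mm³, ΣAy_c = 2682975.79 mm³.
x_c = 2428689.50/29018.36 = 83.69 mm; y_c = 2682975.79/29018.36 = 92.46 mm.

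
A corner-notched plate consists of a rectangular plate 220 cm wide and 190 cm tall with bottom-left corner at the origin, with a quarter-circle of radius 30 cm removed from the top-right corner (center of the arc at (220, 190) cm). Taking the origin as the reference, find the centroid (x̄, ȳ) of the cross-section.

Part | A | x̄ᵢ | ȳᵢ | A·x̄ᵢ | A·ȳᵢ
plate | 41800.00 | 110.00 | 95.00 | 4598000.00 | 3971000.00
removed quarter-circle | -706.86 | 207.27 | 177.27 | -146508.84 | -125303.09
Σ | 41093.14 |  |  | 4451491.16 | 3845696.91
x̄ = 4451491.16 / 41093.14 = 108.33 cm
ȳ = 3845696.91 / 41093.14 = 93.58 cm

x̄ = 108.33 cm, ȳ = 93.58 cm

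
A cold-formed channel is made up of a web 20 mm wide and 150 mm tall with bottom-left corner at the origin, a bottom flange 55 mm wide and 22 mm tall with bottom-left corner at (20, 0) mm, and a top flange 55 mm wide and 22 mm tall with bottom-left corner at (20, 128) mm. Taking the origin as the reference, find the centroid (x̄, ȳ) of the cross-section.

Part | A | x̄ᵢ | ȳᵢ | A·x̄ᵢ | A·ȳᵢ
web | 3000.00 | 10.00 | 75.00 | 30000.00 | 225000.00
bottom flange | 1210.00 | 47.50 | 11.00 | 57475.00 | 13310.00
top flange | 1210.00 | 47.50 | 139.00 | 57475.00 | 168190.00
Σ | 5420.00 |  |  | 144950.00 | 406500.00
x̄ = 144950.00 / 5420.00 = 26.74 mm
ȳ = 406500.00 / 5420.00 = 75.00 mm

x̄ = 26.74 mm, ȳ = 75.00 mm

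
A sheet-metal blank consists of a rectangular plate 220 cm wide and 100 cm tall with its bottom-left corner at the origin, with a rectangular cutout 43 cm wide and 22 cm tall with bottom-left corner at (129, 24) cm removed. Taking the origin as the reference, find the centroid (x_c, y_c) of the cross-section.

x_c = 108.18 cm, y_c = 50.67 cm

Part | A | x̄ᵢ | ȳᵢ | A·x̄ᵢ | A·ȳᵢ
plate | 22000.00 | 110.00 | 50.00 | 2420000.00 | 1100000.00
hole | -946.00 | 150.50 | 35.00 | -142373.00 | -33110.00
Σ | 21054.00 |  |  | 2277627.00 | 1066890.00
x_c = 2277627.00 / 21054.00 = 108.18 cm
y_c = 1066890.00 / 21054.00 = 50.67 cm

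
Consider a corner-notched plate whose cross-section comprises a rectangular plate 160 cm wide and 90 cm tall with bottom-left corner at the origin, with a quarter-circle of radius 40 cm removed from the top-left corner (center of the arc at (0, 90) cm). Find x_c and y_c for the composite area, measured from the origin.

Part | A | x̄ᵢ | ȳᵢ | A·x̄ᵢ | A·ȳᵢ
plate | 14400.00 | 80.00 | 45.00 | 1152000.00 | 648000.00
removed quarter-circle | -1256.64 | 16.98 | 73.02 | -21333.33 | -91764.00
Σ | 13143.36 |  |  | 1130666.67 | 556236.00
x_c = 1130666.67 / 13143.36 = 86.03 cm
y_c = 556236.00 / 13143.36 = 42.32 cm

x_c = 86.03 cm, y_c = 42.32 cm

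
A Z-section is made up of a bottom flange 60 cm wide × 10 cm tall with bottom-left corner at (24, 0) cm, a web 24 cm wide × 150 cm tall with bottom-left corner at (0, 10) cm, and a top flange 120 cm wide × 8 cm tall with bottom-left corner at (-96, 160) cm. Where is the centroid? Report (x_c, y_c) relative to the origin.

x_c = 7.95 cm, y_c = 90.40 cm

bottom flange: A = 60 × 10 = 600.00, centroid at (54.00, 5.00).
web: A = 24 × 150 = 3600.00, centroid at (12.00, 85.00).
top flange: A = 120 × 8 = 960.00, centroid at (-36.00, 164.00).
ΣA = 5160.00 cm²
ΣAx_c = (600.00)(54.00) + (3600.00)(12.00) + (960.00)(-36.00) = 41040.00 cm³
ΣAy_c = (600.00)(5.00) + (3600.00)(85.00) + (960.00)(164.00) = 466440.00 cm³
x_c = 41040.00 / 5160.00 = 7.95 cm
y_c = 466440.00 / 5160.00 = 90.40 cm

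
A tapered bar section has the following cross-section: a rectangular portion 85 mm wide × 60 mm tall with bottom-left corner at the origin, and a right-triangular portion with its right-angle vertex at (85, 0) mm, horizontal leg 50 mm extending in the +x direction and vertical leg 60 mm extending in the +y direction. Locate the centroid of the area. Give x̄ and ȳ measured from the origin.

x̄ = 55.95 mm, ȳ = 27.73 mm

rectangular portion: A = 85 × 60 = 5100.00, centroid at (42.50, 30.00).
triangular portion: A = ½·50·60 = 1500.00, centroid at (101.67, 20.00).
ΣA = 6600.00 mm², ΣAx̄ = 369250.00 mm³, ΣAȳ = 183000.00 mm³.
x̄ = 369250.00/6600.00 = 55.95 mm; ȳ = 183000.00/6600.00 = 27.73 mm.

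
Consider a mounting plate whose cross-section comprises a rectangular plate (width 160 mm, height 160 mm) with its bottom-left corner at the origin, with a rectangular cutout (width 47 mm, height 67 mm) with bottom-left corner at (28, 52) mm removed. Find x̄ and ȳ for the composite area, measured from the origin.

plate: A = 160 × 160 = 25600.00, centroid at (80.00, 80.00).
hole: A = −(47 × 67) = -3149.00, centroid at (51.50, 85.50).
ΣA = 22451.00 mm², ΣAx̄ = 1885826.50 mm³, ΣAȳ = 1778760.50 mm³.
x̄ = 1885826.50/22451.00 = 84.00 mm; ȳ = 1778760.50/22451.00 = 79.23 mm.

x̄ = 84.00 mm, ȳ = 79.23 mm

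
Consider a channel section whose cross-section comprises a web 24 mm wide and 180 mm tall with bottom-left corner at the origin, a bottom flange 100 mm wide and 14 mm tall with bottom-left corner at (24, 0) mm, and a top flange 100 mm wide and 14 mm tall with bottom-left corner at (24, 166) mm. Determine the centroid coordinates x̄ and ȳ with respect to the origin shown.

x̄ = 36.38 mm, ȳ = 90.00 mm

web: A = 24 × 180 = 4320.00, centroid at (12.00, 90.00).
bottom flange: A = 100 × 14 = 1400.00, centroid at (74.00, 7.00).
top flange: A = 100 × 14 = 1400.00, centroid at (74.00, 173.00).
ΣA = 7120.00 mm², ΣAx̄ = 259040.00 mm³, ΣAȳ = 640800.00 mm³.
x̄ = 259040.00/7120.00 = 36.38 mm; ȳ = 640800.00/7120.00 = 90.00 mm.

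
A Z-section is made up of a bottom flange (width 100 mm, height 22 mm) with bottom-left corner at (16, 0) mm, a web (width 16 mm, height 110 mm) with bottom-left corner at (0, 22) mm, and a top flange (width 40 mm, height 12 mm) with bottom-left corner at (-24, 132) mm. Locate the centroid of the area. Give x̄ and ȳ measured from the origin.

bottom flange: A = 100 × 22 = 2200.00, centroid at (66.00, 11.00).
web: A = 16 × 110 = 1760.00, centroid at (8.00, 77.00).
top flange: A = 40 × 12 = 480.00, centroid at (-4.00, 138.00).
ΣA = 4440.00 mm², ΣAx̄ = 157360.00 mm³, ΣAȳ = 225960.00 mm³.
x̄ = 157360.00/4440.00 = 35.44 mm; ȳ = 225960.00/4440.00 = 50.89 mm.

x̄ = 35.44 mm, ȳ = 50.89 mm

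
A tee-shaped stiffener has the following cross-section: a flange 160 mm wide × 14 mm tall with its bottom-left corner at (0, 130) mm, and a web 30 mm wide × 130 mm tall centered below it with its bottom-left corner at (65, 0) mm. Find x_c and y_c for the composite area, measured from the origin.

x_c = 80.00 mm, y_c = 91.27 mm

web: A = 30 × 130 = 3900.00, centroid at (80.00, 65.00).
flange: A = 160 × 14 = 2240.00, centroid at (80.00, 137.00).
ΣA = 6140.00 mm²
ΣAx_c = (3900.00)(80.00) + (2240.00)(80.00) = 491200.00 mm³
ΣAy_c = (3900.00)(65.00) + (2240.00)(137.00) = 560380.00 mm³
x_c = 491200.00 / 6140.00 = 80.00 mm
y_c = 560380.00 / 6140.00 = 91.27 mm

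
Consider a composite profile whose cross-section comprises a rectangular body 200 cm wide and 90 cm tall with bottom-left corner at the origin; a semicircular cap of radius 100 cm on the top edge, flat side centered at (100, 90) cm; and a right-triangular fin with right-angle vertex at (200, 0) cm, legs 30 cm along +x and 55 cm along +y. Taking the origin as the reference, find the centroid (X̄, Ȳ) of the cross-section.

X̄ = 102.63 cm, Ȳ = 84.14 cm

rectangular body: A = 200 × 90 = 18000.00, centroid at (100.00, 45.00).
semicircular top: A = ½π·100² = 15707.96, centroid at (100.00, 132.44).
triangular fin: A = ½·30·55 = 825.00, centroid at (210.00, 18.33).
ΣA = 34532.96 cm²
ΣAX̄ = (18000.00)(100.00) + (15707.96)(100.00) + (825.00)(210.00) = 3544046.33 cm³
ΣAȲ = (18000.00)(45.00) + (15707.96)(132.44) + (825.00)(18.33) = 2905508.36 cm³
X̄ = 3544046.33 / 34532.96 = 102.63 cm
Ȳ = 2905508.36 / 34532.96 = 84.14 cm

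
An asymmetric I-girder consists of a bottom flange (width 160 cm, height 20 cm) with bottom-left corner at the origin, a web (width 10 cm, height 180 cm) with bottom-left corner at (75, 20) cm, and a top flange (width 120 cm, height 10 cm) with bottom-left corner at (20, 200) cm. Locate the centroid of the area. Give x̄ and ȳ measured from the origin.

x̄ = 80.00 cm, ȳ = 76.77 cm

bottom flange: A = 160 × 20 = 3200.00, centroid at (80.00, 10.00).
web: A = 10 × 180 = 1800.00, centroid at (80.00, 110.00).
top flange: A = 120 × 10 = 1200.00, centroid at (80.00, 205.00).
ΣA = 6200.00 cm², ΣAx̄ = 496000.00 cm³, ΣAȳ = 476000.00 cm³.
x̄ = 496000.00/6200.00 = 80.00 cm; ȳ = 476000.00/6200.00 = 76.77 cm.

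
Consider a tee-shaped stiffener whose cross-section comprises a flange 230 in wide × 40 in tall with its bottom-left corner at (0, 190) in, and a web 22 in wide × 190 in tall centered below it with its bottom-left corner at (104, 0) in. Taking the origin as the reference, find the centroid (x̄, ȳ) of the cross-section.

Part | A | x̄ᵢ | ȳᵢ | A·x̄ᵢ | A·ȳᵢ
web | 4180.00 | 115.00 | 95.00 | 480700.00 | 397100.00
flange | 9200.00 | 115.00 | 210.00 | 1058000.00 | 1932000.00
Σ | 13380.00 |  |  | 1538700.00 | 2329100.00
x̄ = 1538700.00 / 13380.00 = 115.00 in
ȳ = 2329100.00 / 13380.00 = 174.07 in

x̄ = 115.00 in, ȳ = 174.07 in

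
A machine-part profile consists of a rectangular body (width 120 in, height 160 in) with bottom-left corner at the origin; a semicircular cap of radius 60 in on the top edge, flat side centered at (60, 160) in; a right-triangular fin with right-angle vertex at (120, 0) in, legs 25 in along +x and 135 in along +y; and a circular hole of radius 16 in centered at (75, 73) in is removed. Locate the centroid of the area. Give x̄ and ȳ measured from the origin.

rectangular body: A = 120 × 160 = 19200.00, centroid at (60.00, 80.00).
semicircular top: A = ½π·60² = 5654.87, centroid at (60.00, 185.46).
triangular fin: A = ½·25·135 = 1687.50, centroid at (128.33, 45.00).
hole: A = −π·16² = -804.25, centroid at (75.00, 73.00).
ΣA = 25738.12 in², ΣAx̄ = 1647535.93 in³, ΣAȳ = 2602006.10 in³.
x̄ = 1647535.93/25738.12 = 64.01 in; ȳ = 2602006.10/25738.12 = 101.10 in.

x̄ = 64.01 in, ȳ = 101.10 in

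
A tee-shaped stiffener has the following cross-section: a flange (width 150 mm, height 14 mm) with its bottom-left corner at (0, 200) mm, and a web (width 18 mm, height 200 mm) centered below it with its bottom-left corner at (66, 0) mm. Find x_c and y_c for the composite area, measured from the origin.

x_c = 75.00 mm, y_c = 139.42 mm

web: A = 18 × 200 = 3600.00, centroid at (75.00, 100.00).
flange: A = 150 × 14 = 2100.00, centroid at (75.00, 207.00).
ΣA = 5700.00 mm², ΣAx_c = 427500.00 mm³, ΣAy_c = 794700.00 mm³.
x_c = 427500.00/5700.00 = 75.00 mm; y_c = 794700.00/5700.00 = 139.42 mm.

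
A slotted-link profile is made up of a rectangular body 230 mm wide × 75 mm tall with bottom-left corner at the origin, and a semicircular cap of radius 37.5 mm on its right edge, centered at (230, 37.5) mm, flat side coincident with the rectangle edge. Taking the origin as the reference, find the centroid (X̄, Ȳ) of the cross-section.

rectangular body: A = 230 × 75 = 17250.00, centroid at (115.00, 37.50).
semicircular end: A = ½π·37.5² = 2208.93, centroid at (245.92, 37.50).
ΣA = 19458.93 mm², ΣAX̄ = 2526960.69 mm³, ΣAȲ = 729709.96 mm³.
X̄ = 2526960.69/19458.93 = 129.86 mm; Ȳ = 729709.96/19458.93 = 37.50 mm.

X̄ = 129.86 mm, Ȳ = 37.50 mm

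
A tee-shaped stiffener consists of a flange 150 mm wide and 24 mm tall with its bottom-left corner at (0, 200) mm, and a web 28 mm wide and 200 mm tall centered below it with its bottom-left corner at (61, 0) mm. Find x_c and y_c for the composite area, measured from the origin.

x_c = 75.00 mm, y_c = 143.83 mm

web: A = 28 × 200 = 5600.00, centroid at (75.00, 100.00).
flange: A = 150 × 24 = 3600.00, centroid at (75.00, 212.00).
ΣA = 9200.00 mm²
ΣAx_c = (5600.00)(75.00) + (3600.00)(75.00) = 690000.00 mm³
ΣAy_c = (5600.00)(100.00) + (3600.00)(212.00) = 1323200.00 mm³
x_c = 690000.00 / 9200.00 = 75.00 mm
y_c = 1323200.00 / 9200.00 = 143.83 mm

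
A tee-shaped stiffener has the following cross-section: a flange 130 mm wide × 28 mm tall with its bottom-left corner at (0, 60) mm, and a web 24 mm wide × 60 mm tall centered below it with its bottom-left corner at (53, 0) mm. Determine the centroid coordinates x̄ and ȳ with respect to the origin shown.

x̄ = 65.00 mm, ȳ = 61.53 mm

web: A = 24 × 60 = 1440.00, centroid at (65.00, 30.00).
flange: A = 130 × 28 = 3640.00, centroid at (65.00, 74.00).
ΣA = 5080.00 mm², ΣAx̄ = 330200.00 mm³, ΣAȳ = 312560.00 mm³.
x̄ = 330200.00/5080.00 = 65.00 mm; ȳ = 312560.00/5080.00 = 61.53 mm.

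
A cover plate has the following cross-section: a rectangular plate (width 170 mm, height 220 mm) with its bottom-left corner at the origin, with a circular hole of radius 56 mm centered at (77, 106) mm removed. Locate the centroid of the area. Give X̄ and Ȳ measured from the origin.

plate: A = 170 × 220 = 37400.00, centroid at (85.00, 110.00).
hole: A = −π·56² = -9852.03, centroid at (77.00, 106.00).
ΣA = 27547.97 mm²
ΣAX̄ = (37400.00)(85.00) + (-9852.03)(77.00) = 2420393.34 mm³
ΣAȲ = (37400.00)(110.00) + (-9852.03)(106.00) = 3069684.34 mm³
X̄ = 2420393.34 / 27547.97 = 87.86 mm
Ȳ = 3069684.34 / 27547.97 = 111.43 mm

X̄ = 87.86 mm, Ȳ = 111.43 mm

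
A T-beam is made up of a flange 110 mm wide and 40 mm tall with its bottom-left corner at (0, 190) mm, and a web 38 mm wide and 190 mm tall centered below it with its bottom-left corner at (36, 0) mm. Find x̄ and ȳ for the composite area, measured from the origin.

x̄ = 55.00 mm, ȳ = 138.55 mm

Part | A | x̄ᵢ | ȳᵢ | A·x̄ᵢ | A·ȳᵢ
web | 7220.00 | 55.00 | 95.00 | 397100.00 | 685900.00
flange | 4400.00 | 55.00 | 210.00 | 242000.00 | 924000.00
Σ | 11620.00 |  |  | 639100.00 | 1609900.00
x̄ = 639100.00 / 11620.00 = 55.00 mm
ȳ = 1609900.00 / 11620.00 = 138.55 mm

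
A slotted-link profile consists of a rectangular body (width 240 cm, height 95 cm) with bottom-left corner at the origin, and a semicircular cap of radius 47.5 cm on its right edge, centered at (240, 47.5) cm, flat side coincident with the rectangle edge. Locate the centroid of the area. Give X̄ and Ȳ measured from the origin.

X̄ = 138.86 cm, Ȳ = 47.50 cm

Part | A | x̄ᵢ | ȳᵢ | A·x̄ᵢ | A·ȳᵢ
rectangular body | 22800.00 | 120.00 | 47.50 | 2736000.00 | 1083000.00
semicircular end | 3544.11 | 260.16 | 47.50 | 922034.13 | 168345.19
Σ | 26344.11 |  |  | 3658034.13 | 1251345.19
X̄ = 3658034.13 / 26344.11 = 138.86 cm
Ȳ = 1251345.19 / 26344.11 = 47.50 cm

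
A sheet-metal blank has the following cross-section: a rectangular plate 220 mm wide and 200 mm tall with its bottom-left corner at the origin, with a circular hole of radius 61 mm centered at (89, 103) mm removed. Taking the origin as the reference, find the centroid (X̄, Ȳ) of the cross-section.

X̄ = 117.60 mm, Ȳ = 98.91 mm

Part | A | x̄ᵢ | ȳᵢ | A·x̄ᵢ | A·ȳᵢ
plate | 44000.00 | 110.00 | 100.00 | 4840000.00 | 4400000.00
hole | -11689.87 | 89.00 | 103.00 | -1040398.10 | -1204056.23
Σ | 32310.13 |  |  | 3799601.90 | 3195943.77
X̄ = 3799601.90 / 32310.13 = 117.60 mm
Ȳ = 3195943.77 / 32310.13 = 98.91 mm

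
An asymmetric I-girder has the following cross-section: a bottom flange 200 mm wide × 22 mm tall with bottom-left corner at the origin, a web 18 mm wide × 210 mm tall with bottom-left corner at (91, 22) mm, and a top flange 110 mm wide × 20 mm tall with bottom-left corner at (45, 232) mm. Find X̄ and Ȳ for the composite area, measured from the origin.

bottom flange: A = 200 × 22 = 4400.00, centroid at (100.00, 11.00).
web: A = 18 × 210 = 3780.00, centroid at (100.00, 127.00).
top flange: A = 110 × 20 = 2200.00, centroid at (100.00, 242.00).
ΣA = 10380.00 mm²
ΣAX̄ = (4400.00)(100.00) + (3780.00)(100.00) + (2200.00)(100.00) = 1038000.00 mm³
ΣAȲ = (4400.00)(11.00) + (3780.00)(127.00) + (2200.00)(242.00) = 1060860.00 mm³
X̄ = 1038000.00 / 10380.00 = 100.00 mm
Ȳ = 1060860.00 / 10380.00 = 102.20 mm

X̄ = 100.00 mm, Ȳ = 102.20 mm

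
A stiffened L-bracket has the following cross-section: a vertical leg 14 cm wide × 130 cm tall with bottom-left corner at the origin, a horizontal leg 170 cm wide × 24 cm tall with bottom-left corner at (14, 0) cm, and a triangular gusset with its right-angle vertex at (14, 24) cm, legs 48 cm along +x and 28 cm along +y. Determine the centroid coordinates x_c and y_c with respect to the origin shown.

Part | A | x̄ᵢ | ȳᵢ | A·x̄ᵢ | A·ȳᵢ
vertical leg | 1820.00 | 7.00 | 65.00 | 12740.00 | 118300.00
horizontal leg | 4080.00 | 99.00 | 12.00 | 403920.00 | 48960.00
gusset | 672.00 | 30.00 | 33.33 | 20160.00 | 22400.00
Σ | 6572.00 |  |  | 436820.00 | 189660.00
x_c = 436820.00 / 6572.00 = 66.47 cm
y_c = 189660.00 / 6572.00 = 28.86 cm

x_c = 66.47 cm, y_c = 28.86 cm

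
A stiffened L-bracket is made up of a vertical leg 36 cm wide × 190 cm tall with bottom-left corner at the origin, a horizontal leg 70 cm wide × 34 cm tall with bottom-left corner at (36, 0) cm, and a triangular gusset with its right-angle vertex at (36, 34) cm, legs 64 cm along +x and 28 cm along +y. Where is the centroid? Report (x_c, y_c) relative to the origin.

x_c = 33.95 cm, y_c = 72.07 cm

vertical leg: A = 36 × 190 = 6840.00, centroid at (18.00, 95.00).
horizontal leg: A = 70 × 34 = 2380.00, centroid at (71.00, 17.00).
gusset: A = ½·64·28 = 896.00, centroid at (57.33, 43.33).
ΣA = 10116.00 cm²
ΣAx_c = (6840.00)(18.00) + (2380.00)(71.00) + (896.00)(57.33) = 343470.67 cm³
ΣAy_c = (6840.00)(95.00) + (2380.00)(17.00) + (896.00)(43.33) = 729086.67 cm³
x_c = 343470.67 / 10116.00 = 33.95 cm
y_c = 729086.67 / 10116.00 = 72.07 cm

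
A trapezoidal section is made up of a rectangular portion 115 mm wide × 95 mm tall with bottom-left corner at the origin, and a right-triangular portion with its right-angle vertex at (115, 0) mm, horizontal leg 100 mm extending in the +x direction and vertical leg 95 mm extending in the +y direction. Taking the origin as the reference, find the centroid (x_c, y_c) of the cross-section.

Part | A | x̄ᵢ | ȳᵢ | A·x̄ᵢ | A·ȳᵢ
rectangular portion | 10925.00 | 57.50 | 47.50 | 628187.50 | 518937.50
triangular portion | 4750.00 | 148.33 | 31.67 | 704583.33 | 150416.67
Σ | 15675.00 |  |  | 1332770.83 | 669354.17
x_c = 1332770.83 / 15675.00 = 85.03 mm
y_c = 669354.17 / 15675.00 = 42.70 mm

x_c = 85.03 mm, y_c = 42.70 mm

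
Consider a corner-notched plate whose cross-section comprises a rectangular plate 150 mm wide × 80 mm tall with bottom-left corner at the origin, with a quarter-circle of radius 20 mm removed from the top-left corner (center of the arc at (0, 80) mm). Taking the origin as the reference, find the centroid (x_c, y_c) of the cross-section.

x_c = 76.79 mm, y_c = 39.15 mm

plate: A = 150 × 80 = 12000.00, centroid at (75.00, 40.00).
removed quarter-circle: A = −¼π·20² = -314.16, centroid at (8.49, 71.51).
ΣA = 11685.84 mm²
ΣAx_c = (12000.00)(75.00) + (-314.16)(8.49) = 897333.33 mm³
ΣAy_c = (12000.00)(40.00) + (-314.16)(71.51) = 457533.93 mm³
x_c = 897333.33 / 11685.84 = 76.79 mm
y_c = 457533.93 / 11685.84 = 39.15 mm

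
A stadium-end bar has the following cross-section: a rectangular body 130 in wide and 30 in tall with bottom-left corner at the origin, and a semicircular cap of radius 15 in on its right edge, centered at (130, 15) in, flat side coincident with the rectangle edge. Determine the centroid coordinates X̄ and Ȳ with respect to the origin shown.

X̄ = 70.93 in, Ȳ = 15.00 in

Part | A | x̄ᵢ | ȳᵢ | A·x̄ᵢ | A·ȳᵢ
rectangular body | 3900.00 | 65.00 | 15.00 | 253500.00 | 58500.00
semicircular end | 353.43 | 136.37 | 15.00 | 48195.79 | 5301.44
Σ | 4253.43 |  |  | 301695.79 | 63801.44
X̄ = 301695.79 / 4253.43 = 70.93 in
Ȳ = 63801.44 / 4253.43 = 15.00 in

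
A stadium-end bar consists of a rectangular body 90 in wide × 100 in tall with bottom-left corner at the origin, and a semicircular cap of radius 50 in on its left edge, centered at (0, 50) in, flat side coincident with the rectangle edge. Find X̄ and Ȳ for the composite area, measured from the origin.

X̄ = 24.88 in, Ȳ = 50.00 in

Part | A | x̄ᵢ | ȳᵢ | A·x̄ᵢ | A·ȳᵢ
rectangular body | 9000.00 | 45.00 | 50.00 | 405000.00 | 450000.00
semicircular end | 3926.99 | -21.22 | 50.00 | -83333.33 | 196349.54
Σ | 12926.99 |  |  | 321666.67 | 646349.54
X̄ = 321666.67 / 12926.99 = 24.88 in
Ȳ = 646349.54 / 12926.99 = 50.00 in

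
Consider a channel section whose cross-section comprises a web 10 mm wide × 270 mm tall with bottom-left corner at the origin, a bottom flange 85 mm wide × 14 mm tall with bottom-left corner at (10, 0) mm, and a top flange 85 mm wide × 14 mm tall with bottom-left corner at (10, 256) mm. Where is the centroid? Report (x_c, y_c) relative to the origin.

web: A = 10 × 270 = 2700.00, centroid at (5.00, 135.00).
bottom flange: A = 85 × 14 = 1190.00, centroid at (52.50, 7.00).
top flange: A = 85 × 14 = 1190.00, centroid at (52.50, 263.00).
ΣA = 5080.00 mm²
ΣAx_c = (2700.00)(5.00) + (1190.00)(52.50) + (1190.00)(52.50) = 138450.00 mm³
ΣAy_c = (2700.00)(135.00) + (1190.00)(7.00) + (1190.00)(263.00) = 685800.00 mm³
x_c = 138450.00 / 5080.00 = 27.25 mm
y_c = 685800.00 / 5080.00 = 135.00 mm

x_c = 27.25 mm, y_c = 135.00 mm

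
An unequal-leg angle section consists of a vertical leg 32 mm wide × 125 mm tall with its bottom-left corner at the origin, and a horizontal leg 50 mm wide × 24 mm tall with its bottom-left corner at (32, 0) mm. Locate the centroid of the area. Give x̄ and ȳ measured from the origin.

x̄ = 25.46 mm, ȳ = 50.85 mm

vertical leg: A = 32 × 125 = 4000.00, centroid at (16.00, 62.50).
horizontal leg: A = 50 × 24 = 1200.00, centroid at (57.00, 12.00).
ΣA = 5200.00 mm², ΣAx̄ = 132400.00 mm³, ΣAȳ = 264400.00 mm³.
x̄ = 132400.00/5200.00 = 25.46 mm; ȳ = 264400.00/5200.00 = 50.85 mm.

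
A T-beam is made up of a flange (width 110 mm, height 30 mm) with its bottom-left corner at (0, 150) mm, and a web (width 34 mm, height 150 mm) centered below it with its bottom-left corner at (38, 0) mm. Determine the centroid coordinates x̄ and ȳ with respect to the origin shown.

web: A = 34 × 150 = 5100.00, centroid at (55.00, 75.00).
flange: A = 110 × 30 = 3300.00, centroid at (55.00, 165.00).
ΣA = 8400.00 mm²
ΣAx̄ = (5100.00)(55.00) + (3300.00)(55.00) = 462000.00 mm³
ΣAȳ = (5100.00)(75.00) + (3300.00)(165.00) = 927000.00 mm³
x̄ = 462000.00 / 8400.00 = 55.00 mm
ȳ = 927000.00 / 8400.00 = 110.36 mm

x̄ = 55.00 mm, ȳ = 110.36 mm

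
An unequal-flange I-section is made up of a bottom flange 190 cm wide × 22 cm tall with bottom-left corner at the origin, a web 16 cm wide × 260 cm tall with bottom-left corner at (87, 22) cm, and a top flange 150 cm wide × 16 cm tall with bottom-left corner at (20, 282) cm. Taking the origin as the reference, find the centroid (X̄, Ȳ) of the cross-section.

X̄ = 95.00 cm, Ȳ = 127.96 cm

Part | A | x̄ᵢ | ȳᵢ | A·x̄ᵢ | A·ȳᵢ
bottom flange | 4180.00 | 95.00 | 11.00 | 397100.00 | 45980.00
web | 4160.00 | 95.00 | 152.00 | 395200.00 | 632320.00
top flange | 2400.00 | 95.00 | 290.00 | 228000.00 | 696000.00
Σ | 10740.00 |  |  | 1020300.00 | 1374300.00
X̄ = 1020300.00 / 10740.00 = 95.00 cm
Ȳ = 1374300.00 / 10740.00 = 127.96 cm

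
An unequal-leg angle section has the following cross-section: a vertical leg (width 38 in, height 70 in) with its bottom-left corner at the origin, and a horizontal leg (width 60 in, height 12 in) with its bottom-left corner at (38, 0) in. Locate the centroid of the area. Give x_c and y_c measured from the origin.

vertical leg: A = 38 × 70 = 2660.00, centroid at (19.00, 35.00).
horizontal leg: A = 60 × 12 = 720.00, centroid at (68.00, 6.00).
ΣA = 3380.00 in²
ΣAx_c = (2660.00)(19.00) + (720.00)(68.00) = 99500.00 in³
ΣAy_c = (2660.00)(35.00) + (720.00)(6.00) = 97420.00 in³
x_c = 99500.00 / 3380.00 = 29.44 in
y_c = 97420.00 / 3380.00 = 28.82 in

x_c = 29.44 in, y_c = 28.82 in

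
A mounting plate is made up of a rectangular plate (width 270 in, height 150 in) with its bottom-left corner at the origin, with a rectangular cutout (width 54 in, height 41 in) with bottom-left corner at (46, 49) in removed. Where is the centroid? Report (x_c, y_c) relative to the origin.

x_c = 138.59 in, y_c = 75.32 in

plate: A = 270 × 150 = 40500.00, centroid at (135.00, 75.00).
hole: A = −(54 × 41) = -2214.00, centroid at (73.00, 69.50).
ΣA = 38286.00 in²
ΣAx_c = (40500.00)(135.00) + (-2214.00)(73.00) = 5305878.00 in³
ΣAy_c = (40500.00)(75.00) + (-2214.00)(69.50) = 2883627.00 in³
x_c = 5305878.00 / 38286.00 = 138.59 in
y_c = 2883627.00 / 38286.00 = 75.32 in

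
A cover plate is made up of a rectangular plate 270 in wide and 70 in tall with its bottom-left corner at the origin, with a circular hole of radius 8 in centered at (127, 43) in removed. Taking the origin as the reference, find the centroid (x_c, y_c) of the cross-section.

plate: A = 270 × 70 = 18900.00, centroid at (135.00, 35.00).
hole: A = −π·8² = -201.06, centroid at (127.00, 43.00).
ΣA = 18698.94 in², ΣAx_c = 2525965.13 in³, ΣAy_c = 652854.34 in³.
x_c = 2525965.13/18698.94 = 135.09 in; y_c = 652854.34/18698.94 = 34.91 in.

x_c = 135.09 in, y_c = 34.91 in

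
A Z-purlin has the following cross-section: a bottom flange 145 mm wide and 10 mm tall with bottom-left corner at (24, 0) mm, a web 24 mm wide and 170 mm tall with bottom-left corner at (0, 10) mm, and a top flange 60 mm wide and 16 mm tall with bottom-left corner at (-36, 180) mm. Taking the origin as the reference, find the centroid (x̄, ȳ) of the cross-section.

x̄ = 28.22 mm, ȳ = 88.65 mm

Part | A | x̄ᵢ | ȳᵢ | A·x̄ᵢ | A·ȳᵢ
bottom flange | 1450.00 | 96.50 | 5.00 | 139925.00 | 7250.00
web | 4080.00 | 12.00 | 95.00 | 48960.00 | 387600.00
top flange | 960.00 | -6.00 | 188.00 | -5760.00 | 180480.00
Σ | 6490.00 |  |  | 183125.00 | 575330.00
x̄ = 183125.00 / 6490.00 = 28.22 mm
ȳ = 575330.00 / 6490.00 = 88.65 mm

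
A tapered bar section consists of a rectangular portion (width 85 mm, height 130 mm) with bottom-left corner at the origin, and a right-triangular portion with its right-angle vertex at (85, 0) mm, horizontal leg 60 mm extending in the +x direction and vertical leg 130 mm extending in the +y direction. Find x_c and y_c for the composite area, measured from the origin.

x_c = 58.80 mm, y_c = 59.35 mm

Part | A | x̄ᵢ | ȳᵢ | A·x̄ᵢ | A·ȳᵢ
rectangular portion | 11050.00 | 42.50 | 65.00 | 469625.00 | 718250.00
triangular portion | 3900.00 | 105.00 | 43.33 | 409500.00 | 169000.00
Σ | 14950.00 |  |  | 879125.00 | 887250.00
x_c = 879125.00 / 14950.00 = 58.80 mm
y_c = 887250.00 / 14950.00 = 59.35 mm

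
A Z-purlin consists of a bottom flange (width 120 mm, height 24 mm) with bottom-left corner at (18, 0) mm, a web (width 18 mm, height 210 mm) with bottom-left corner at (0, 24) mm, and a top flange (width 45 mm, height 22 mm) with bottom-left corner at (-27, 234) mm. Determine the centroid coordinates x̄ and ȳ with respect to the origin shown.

bottom flange: A = 120 × 24 = 2880.00, centroid at (78.00, 12.00).
web: A = 18 × 210 = 3780.00, centroid at (9.00, 129.00).
top flange: A = 45 × 22 = 990.00, centroid at (-4.50, 245.00).
ΣA = 7650.00 mm²
ΣAx̄ = (2880.00)(78.00) + (3780.00)(9.00) + (990.00)(-4.50) = 254205.00 mm³
ΣAȳ = (2880.00)(12.00) + (3780.00)(129.00) + (990.00)(245.00) = 764730.00 mm³
x̄ = 254205.00 / 7650.00 = 33.23 mm
ȳ = 764730.00 / 7650.00 = 99.96 mm

x̄ = 33.23 mm, ȳ = 99.96 mm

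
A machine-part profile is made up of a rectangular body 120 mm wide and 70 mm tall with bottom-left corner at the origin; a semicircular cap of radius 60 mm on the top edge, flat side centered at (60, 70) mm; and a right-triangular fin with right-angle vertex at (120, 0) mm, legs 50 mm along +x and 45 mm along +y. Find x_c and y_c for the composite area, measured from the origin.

Part | A | x̄ᵢ | ȳᵢ | A·x̄ᵢ | A·ȳᵢ
rectangular body | 8400.00 | 60.00 | 35.00 | 504000.00 | 294000.00
semicircular top | 5654.87 | 60.00 | 95.46 | 339292.01 | 539840.67
triangular fin | 1125.00 | 136.67 | 15.00 | 153750.00 | 16875.00
Σ | 15179.87 |  |  | 997042.01 | 850715.67
x_c = 997042.01 / 15179.87 = 65.68 mm
y_c = 850715.67 / 15179.87 = 56.04 mm

x_c = 65.68 mm, y_c = 56.04 mm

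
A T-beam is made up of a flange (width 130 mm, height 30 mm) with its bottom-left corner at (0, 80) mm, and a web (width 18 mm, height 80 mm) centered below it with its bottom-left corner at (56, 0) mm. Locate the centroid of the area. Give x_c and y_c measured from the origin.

x_c = 65.00 mm, y_c = 80.17 mm

web: A = 18 × 80 = 1440.00, centroid at (65.00, 40.00).
flange: A = 130 × 30 = 3900.00, centroid at (65.00, 95.00).
ΣA = 5340.00 mm²
ΣAx_c = (1440.00)(65.00) + (3900.00)(65.00) = 347100.00 mm³
ΣAy_c = (1440.00)(40.00) + (3900.00)(95.00) = 428100.00 mm³
x_c = 347100.00 / 5340.00 = 65.00 mm
y_c = 428100.00 / 5340.00 = 80.17 mm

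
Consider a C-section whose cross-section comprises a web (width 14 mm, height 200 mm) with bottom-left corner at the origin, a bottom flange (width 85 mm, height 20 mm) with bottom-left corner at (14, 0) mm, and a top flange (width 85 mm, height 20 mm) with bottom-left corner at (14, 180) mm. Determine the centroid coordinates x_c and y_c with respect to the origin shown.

web: A = 14 × 200 = 2800.00, centroid at (7.00, 100.00).
bottom flange: A = 85 × 20 = 1700.00, centroid at (56.50, 10.00).
top flange: A = 85 × 20 = 1700.00, centroid at (56.50, 190.00).
ΣA = 6200.00 mm²
ΣAx_c = (2800.00)(7.00) + (1700.00)(56.50) + (1700.00)(56.50) = 211700.00 mm³
ΣAy_c = (2800.00)(100.00) + (1700.00)(10.00) + (1700.00)(190.00) = 620000.00 mm³
x_c = 211700.00 / 6200.00 = 34.15 mm
y_c = 620000.00 / 6200.00 = 100.00 mm

x_c = 34.15 mm, y_c = 100.00 mm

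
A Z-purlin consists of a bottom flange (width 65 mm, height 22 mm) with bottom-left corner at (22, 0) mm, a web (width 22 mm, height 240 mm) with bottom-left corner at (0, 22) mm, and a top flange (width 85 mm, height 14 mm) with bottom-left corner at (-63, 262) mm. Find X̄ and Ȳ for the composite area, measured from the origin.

bottom flange: A = 65 × 22 = 1430.00, centroid at (54.50, 11.00).
web: A = 22 × 240 = 5280.00, centroid at (11.00, 142.00).
top flange: A = 85 × 14 = 1190.00, centroid at (-20.50, 269.00).
ΣA = 7900.00 mm², ΣAX̄ = 111620.00 mm³, ΣAȲ = 1085600.00 mm³.
X̄ = 111620.00/7900.00 = 14.13 mm; Ȳ = 1085600.00/7900.00 = 137.42 mm.

X̄ = 14.13 mm, Ȳ = 137.42 mm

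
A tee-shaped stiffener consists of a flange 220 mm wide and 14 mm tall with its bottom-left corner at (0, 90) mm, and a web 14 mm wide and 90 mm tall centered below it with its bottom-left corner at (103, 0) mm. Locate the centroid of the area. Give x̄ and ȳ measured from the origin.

x̄ = 110.00 mm, ȳ = 81.90 mm

web: A = 14 × 90 = 1260.00, centroid at (110.00, 45.00).
flange: A = 220 × 14 = 3080.00, centroid at (110.00, 97.00).
ΣA = 4340.00 mm², ΣAx̄ = 477400.00 mm³, ΣAȳ = 355460.00 mm³.
x̄ = 477400.00/4340.00 = 110.00 mm; ȳ = 355460.00/4340.00 = 81.90 mm.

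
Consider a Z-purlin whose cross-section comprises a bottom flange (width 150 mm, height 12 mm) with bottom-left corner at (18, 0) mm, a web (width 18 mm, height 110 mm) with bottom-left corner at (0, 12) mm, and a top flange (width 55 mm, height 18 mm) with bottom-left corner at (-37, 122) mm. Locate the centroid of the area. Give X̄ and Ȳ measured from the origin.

bottom flange: A = 150 × 12 = 1800.00, centroid at (93.00, 6.00).
web: A = 18 × 110 = 1980.00, centroid at (9.00, 67.00).
top flange: A = 55 × 18 = 990.00, centroid at (-9.50, 131.00).
ΣA = 4770.00 mm²
ΣAX̄ = (1800.00)(93.00) + (1980.00)(9.00) + (990.00)(-9.50) = 175815.00 mm³
ΣAȲ = (1800.00)(6.00) + (1980.00)(67.00) + (990.00)(131.00) = 273150.00 mm³
X̄ = 175815.00 / 4770.00 = 36.86 mm
Ȳ = 273150.00 / 4770.00 = 57.26 mm

X̄ = 36.86 mm, Ȳ = 57.26 mm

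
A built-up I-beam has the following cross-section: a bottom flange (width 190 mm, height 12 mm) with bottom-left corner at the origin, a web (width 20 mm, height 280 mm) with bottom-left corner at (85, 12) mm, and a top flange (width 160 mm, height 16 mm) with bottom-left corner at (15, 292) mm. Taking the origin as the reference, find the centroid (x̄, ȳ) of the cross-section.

x̄ = 95.00 mm, ȳ = 156.41 mm

bottom flange: A = 190 × 12 = 2280.00, centroid at (95.00, 6.00).
web: A = 20 × 280 = 5600.00, centroid at (95.00, 152.00).
top flange: A = 160 × 16 = 2560.00, centroid at (95.00, 300.00).
ΣA = 10440.00 mm², ΣAx̄ = 991800.00 mm³, ΣAȳ = 1632880.00 mm³.
x̄ = 991800.00/10440.00 = 95.00 mm; ȳ = 1632880.00/10440.00 = 156.41 mm.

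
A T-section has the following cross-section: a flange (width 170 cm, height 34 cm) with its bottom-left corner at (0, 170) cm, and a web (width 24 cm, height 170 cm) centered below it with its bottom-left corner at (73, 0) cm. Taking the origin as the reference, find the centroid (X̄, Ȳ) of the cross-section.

X̄ = 85.00 cm, Ȳ = 144.79 cm

web: A = 24 × 170 = 4080.00, centroid at (85.00, 85.00).
flange: A = 170 × 34 = 5780.00, centroid at (85.00, 187.00).
ΣA = 9860.00 cm²
ΣAX̄ = (4080.00)(85.00) + (5780.00)(85.00) = 838100.00 cm³
ΣAȲ = (4080.00)(85.00) + (5780.00)(187.00) = 1427660.00 cm³
X̄ = 838100.00 / 9860.00 = 85.00 cm
Ȳ = 1427660.00 / 9860.00 = 144.79 cm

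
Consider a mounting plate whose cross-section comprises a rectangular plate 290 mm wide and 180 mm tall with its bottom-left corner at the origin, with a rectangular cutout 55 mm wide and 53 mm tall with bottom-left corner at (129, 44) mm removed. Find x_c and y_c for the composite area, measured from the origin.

x_c = 144.32 mm, y_c = 91.15 mm

plate: A = 290 × 180 = 52200.00, centroid at (145.00, 90.00).
hole: A = −(55 × 53) = -2915.00, centroid at (156.50, 70.50).
ΣA = 49285.00 mm²
ΣAx_c = (52200.00)(145.00) + (-2915.00)(156.50) = 7112802.50 mm³
ΣAy_c = (52200.00)(90.00) + (-2915.00)(70.50) = 4492492.50 mm³
x_c = 7112802.50 / 49285.00 = 144.32 mm
y_c = 4492492.50 / 49285.00 = 91.15 mm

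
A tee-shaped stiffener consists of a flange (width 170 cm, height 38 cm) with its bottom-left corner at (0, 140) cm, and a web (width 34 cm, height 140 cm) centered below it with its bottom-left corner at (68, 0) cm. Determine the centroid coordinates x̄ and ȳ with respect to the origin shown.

x̄ = 85.00 cm, ȳ = 121.24 cm

Part | A | x̄ᵢ | ȳᵢ | A·x̄ᵢ | A·ȳᵢ
web | 4760.00 | 85.00 | 70.00 | 404600.00 | 333200.00
flange | 6460.00 | 85.00 | 159.00 | 549100.00 | 1027140.00
Σ | 11220.00 |  |  | 953700.00 | 1360340.00
x̄ = 953700.00 / 11220.00 = 85.00 cm
ȳ = 1360340.00 / 11220.00 = 121.24 cm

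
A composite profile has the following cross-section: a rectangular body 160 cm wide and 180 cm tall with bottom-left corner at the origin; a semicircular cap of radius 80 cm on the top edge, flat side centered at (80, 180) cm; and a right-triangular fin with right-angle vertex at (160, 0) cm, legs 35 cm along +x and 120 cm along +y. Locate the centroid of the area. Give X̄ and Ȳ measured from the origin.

Part | A | x̄ᵢ | ȳᵢ | A·x̄ᵢ | A·ȳᵢ
rectangular body | 28800.00 | 80.00 | 90.00 | 2304000.00 | 2592000.00
semicircular top | 10053.10 | 80.00 | 213.95 | 804247.72 | 2150890.70
triangular fin | 2100.00 | 171.67 | 40.00 | 360500.00 | 84000.00
Σ | 40953.10 |  |  | 3468747.72 | 4826890.70
X̄ = 3468747.72 / 40953.10 = 84.70 cm
Ȳ = 4826890.70 / 40953.10 = 117.86 cm

X̄ = 84.70 cm, Ȳ = 117.86 cm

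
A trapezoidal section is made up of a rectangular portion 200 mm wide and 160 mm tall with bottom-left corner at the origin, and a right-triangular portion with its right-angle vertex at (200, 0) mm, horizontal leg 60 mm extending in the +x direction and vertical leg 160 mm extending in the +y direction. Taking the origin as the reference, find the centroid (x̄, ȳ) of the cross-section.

x̄ = 115.65 mm, ȳ = 76.52 mm

rectangular portion: A = 200 × 160 = 32000.00, centroid at (100.00, 80.00).
triangular portion: A = ½·60·160 = 4800.00, centroid at (220.00, 53.33).
ΣA = 36800.00 mm², ΣAx̄ = 4256000.00 mm³, ΣAȳ = 2816000.00 mm³.
x̄ = 4256000.00/36800.00 = 115.65 mm; ȳ = 2816000.00/36800.00 = 76.52 mm.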